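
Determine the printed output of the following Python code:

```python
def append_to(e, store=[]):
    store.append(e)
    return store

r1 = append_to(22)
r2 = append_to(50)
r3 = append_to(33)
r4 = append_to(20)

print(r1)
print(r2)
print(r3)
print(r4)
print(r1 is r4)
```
[22, 50, 33, 20]
[22, 50, 33, 20]
[22, 50, 33, 20]
[22, 50, 33, 20]
True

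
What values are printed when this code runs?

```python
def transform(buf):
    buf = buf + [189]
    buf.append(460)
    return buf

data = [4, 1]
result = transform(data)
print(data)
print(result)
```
[4, 1]
[4, 1, 189, 460]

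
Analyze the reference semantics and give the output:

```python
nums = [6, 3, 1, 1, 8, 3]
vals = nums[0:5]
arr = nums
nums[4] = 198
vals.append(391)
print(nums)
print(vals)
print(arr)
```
[6, 3, 1, 1, 198, 3]
[6, 3, 1, 1, 8, 391]
[6, 3, 1, 1, 198, 3]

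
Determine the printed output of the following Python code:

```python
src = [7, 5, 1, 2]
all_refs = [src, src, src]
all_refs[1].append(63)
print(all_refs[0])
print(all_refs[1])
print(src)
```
[7, 5, 1, 2, 63]
[7, 5, 1, 2, 63]
[7, 5, 1, 2, 63]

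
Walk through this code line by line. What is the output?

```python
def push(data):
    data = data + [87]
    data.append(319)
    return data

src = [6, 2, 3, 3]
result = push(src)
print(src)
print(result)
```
[6, 2, 3, 3]
[6, 2, 3, 3, 87, 319]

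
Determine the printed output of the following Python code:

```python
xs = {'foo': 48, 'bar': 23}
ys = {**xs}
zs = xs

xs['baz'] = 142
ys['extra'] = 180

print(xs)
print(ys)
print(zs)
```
{'foo': 48, 'bar': 23, 'baz': 142}
{'foo': 48, 'bar': 23, 'extra': 180}
{'foo': 48, 'bar': 23, 'baz': 142}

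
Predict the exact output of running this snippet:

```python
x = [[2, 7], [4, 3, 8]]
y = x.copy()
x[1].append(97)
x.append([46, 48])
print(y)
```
[[2, 7], [4, 3, 8, 97]]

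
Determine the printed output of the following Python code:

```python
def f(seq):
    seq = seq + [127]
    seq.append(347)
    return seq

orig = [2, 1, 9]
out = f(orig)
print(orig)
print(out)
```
[2, 1, 9]
[2, 1, 9, 127, 347]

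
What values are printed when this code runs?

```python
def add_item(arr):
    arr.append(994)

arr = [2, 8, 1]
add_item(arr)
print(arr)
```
[2, 8, 1, 994]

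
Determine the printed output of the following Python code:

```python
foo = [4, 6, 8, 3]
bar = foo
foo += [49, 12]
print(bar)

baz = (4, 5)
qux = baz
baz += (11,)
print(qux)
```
[4, 6, 8, 3, 49, 12]
(4, 5)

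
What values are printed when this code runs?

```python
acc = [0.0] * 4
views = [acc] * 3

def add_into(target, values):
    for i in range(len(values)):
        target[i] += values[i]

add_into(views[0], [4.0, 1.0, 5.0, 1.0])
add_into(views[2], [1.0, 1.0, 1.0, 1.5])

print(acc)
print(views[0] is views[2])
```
[5.0, 2.0, 6.0, 2.5]
True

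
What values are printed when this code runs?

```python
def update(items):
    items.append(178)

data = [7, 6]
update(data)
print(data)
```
[7, 6, 178]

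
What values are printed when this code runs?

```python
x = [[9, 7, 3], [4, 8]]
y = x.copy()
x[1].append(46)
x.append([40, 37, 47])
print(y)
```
[[9, 7, 3], [4, 8, 46]]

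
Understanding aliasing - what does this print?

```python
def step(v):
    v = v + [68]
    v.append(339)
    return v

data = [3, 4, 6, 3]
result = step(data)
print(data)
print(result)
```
[3, 4, 6, 3]
[3, 4, 6, 3, 68, 339]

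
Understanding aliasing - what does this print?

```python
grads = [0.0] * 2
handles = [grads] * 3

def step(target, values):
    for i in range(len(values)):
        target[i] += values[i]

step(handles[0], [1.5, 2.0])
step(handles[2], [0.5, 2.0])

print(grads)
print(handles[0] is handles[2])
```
[2.0, 4.0]
True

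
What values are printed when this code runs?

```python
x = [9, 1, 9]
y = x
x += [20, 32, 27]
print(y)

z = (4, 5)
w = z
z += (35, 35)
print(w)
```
[9, 1, 9, 20, 32, 27]
(4, 5)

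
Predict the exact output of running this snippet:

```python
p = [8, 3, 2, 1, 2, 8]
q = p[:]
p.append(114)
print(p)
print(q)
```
[8, 3, 2, 1, 2, 8, 114]
[8, 3, 2, 1, 2, 8]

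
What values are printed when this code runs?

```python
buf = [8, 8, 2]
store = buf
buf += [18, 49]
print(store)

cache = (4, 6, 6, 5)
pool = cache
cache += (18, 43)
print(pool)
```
[8, 8, 2, 18, 49]
(4, 6, 6, 5)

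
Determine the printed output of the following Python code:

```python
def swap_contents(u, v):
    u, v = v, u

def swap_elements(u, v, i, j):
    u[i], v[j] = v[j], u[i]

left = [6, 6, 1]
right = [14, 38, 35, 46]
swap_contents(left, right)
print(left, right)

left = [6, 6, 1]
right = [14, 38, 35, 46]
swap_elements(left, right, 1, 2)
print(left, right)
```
[6, 6, 1] [14, 38, 35, 46]
[6, 35, 1] [14, 38, 6, 46]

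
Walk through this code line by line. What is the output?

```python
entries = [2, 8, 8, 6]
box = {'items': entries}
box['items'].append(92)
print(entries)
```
[2, 8, 8, 6, 92]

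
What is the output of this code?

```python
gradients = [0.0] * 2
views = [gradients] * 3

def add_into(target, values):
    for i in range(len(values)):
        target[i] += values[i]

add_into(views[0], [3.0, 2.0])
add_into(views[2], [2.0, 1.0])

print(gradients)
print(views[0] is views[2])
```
[5.0, 3.0]
True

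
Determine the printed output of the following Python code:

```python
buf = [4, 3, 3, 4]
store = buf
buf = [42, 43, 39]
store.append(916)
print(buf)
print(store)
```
[42, 43, 39]
[4, 3, 3, 4, 916]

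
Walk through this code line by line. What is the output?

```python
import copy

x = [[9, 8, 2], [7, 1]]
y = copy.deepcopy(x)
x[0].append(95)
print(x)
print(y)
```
[[9, 8, 2, 95], [7, 1]]
[[9, 8, 2], [7, 1]]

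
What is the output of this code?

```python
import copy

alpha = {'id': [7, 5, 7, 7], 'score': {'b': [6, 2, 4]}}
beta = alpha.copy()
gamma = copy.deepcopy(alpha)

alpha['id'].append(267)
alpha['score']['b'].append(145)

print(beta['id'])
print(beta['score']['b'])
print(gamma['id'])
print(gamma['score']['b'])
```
[7, 5, 7, 7, 267]
[6, 2, 4, 145]
[7, 5, 7, 7]
[6, 2, 4]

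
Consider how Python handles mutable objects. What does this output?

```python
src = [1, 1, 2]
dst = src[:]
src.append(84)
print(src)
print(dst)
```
[1, 1, 2, 84]
[1, 1, 2]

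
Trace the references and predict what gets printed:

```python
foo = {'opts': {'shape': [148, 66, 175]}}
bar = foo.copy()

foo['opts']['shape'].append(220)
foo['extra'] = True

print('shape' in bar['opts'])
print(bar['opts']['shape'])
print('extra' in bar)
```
True
[148, 66, 175, 220]
False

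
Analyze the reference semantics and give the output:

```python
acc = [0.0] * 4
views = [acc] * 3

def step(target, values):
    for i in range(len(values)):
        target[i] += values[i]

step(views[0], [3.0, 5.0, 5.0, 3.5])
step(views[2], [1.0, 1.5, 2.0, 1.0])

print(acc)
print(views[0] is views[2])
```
[4.0, 6.5, 7.0, 4.5]
True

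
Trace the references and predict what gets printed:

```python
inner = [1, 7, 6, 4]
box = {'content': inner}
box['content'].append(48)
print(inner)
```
[1, 7, 6, 4, 48]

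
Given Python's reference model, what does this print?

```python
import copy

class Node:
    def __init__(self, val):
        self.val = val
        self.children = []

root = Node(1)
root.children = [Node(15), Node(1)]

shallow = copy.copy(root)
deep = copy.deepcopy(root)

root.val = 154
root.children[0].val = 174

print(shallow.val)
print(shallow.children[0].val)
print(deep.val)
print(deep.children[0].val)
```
1
174
1
15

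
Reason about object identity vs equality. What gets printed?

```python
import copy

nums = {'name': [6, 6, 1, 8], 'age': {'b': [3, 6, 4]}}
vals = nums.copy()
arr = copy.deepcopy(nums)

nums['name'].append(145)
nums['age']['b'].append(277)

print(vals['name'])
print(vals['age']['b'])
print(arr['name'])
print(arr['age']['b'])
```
[6, 6, 1, 8, 145]
[3, 6, 4, 277]
[6, 6, 1, 8]
[3, 6, 4]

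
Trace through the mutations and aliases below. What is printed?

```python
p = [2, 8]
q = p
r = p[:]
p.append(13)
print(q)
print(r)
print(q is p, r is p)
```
[2, 8, 13]
[2, 8]
True False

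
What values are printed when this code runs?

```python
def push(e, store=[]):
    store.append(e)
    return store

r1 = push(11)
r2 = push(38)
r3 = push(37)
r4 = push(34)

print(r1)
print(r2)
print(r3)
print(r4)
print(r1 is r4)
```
[11, 38, 37, 34]
[11, 38, 37, 34]
[11, 38, 37, 34]
[11, 38, 37, 34]
True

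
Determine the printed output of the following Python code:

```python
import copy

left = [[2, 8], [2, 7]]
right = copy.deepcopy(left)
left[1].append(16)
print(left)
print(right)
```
[[2, 8], [2, 7, 16]]
[[2, 8], [2, 7]]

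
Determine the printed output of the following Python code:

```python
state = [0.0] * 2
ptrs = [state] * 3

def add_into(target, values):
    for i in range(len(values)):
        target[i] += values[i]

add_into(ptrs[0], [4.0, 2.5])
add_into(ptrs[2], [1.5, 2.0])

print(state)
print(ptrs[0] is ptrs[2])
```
[5.5, 4.5]
True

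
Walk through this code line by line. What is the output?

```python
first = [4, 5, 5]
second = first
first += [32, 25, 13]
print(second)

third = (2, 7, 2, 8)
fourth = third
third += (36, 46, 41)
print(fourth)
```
[4, 5, 5, 32, 25, 13]
(2, 7, 2, 8)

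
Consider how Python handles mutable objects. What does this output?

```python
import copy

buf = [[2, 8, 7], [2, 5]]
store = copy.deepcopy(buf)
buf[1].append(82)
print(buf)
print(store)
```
[[2, 8, 7], [2, 5, 82]]
[[2, 8, 7], [2, 5]]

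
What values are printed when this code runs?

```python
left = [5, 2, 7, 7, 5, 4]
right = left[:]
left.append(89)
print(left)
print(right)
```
[5, 2, 7, 7, 5, 4, 89]
[5, 2, 7, 7, 5, 4]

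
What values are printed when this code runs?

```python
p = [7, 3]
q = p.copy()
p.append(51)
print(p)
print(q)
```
[7, 3, 51]
[7, 3]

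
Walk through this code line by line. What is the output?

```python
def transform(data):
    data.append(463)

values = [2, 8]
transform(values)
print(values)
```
[2, 8, 463]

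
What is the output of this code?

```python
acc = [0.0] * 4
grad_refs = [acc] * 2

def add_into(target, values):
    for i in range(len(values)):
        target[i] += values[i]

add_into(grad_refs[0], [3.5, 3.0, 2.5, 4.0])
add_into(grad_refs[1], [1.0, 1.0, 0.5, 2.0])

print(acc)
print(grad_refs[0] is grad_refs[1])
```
[4.5, 4.0, 3.0, 6.0]
True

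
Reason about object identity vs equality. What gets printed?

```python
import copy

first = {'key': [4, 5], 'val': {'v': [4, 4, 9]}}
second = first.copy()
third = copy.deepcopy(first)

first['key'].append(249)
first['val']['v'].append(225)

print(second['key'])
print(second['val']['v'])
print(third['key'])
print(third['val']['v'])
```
[4, 5, 249]
[4, 4, 9, 225]
[4, 5]
[4, 4, 9]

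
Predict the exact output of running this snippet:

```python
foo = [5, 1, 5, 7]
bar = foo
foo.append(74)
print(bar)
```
[5, 1, 5, 7, 74]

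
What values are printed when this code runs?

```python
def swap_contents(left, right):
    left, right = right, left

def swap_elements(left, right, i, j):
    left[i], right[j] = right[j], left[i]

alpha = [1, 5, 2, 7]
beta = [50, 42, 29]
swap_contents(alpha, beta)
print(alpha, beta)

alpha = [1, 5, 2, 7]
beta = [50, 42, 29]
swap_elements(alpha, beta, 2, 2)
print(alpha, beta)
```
[1, 5, 2, 7] [50, 42, 29]
[1, 5, 29, 7] [50, 42, 2]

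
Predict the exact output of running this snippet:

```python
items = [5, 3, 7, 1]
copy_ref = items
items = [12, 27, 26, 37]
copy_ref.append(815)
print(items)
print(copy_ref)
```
[12, 27, 26, 37]
[5, 3, 7, 1, 815]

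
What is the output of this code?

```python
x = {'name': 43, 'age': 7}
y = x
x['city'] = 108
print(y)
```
{'name': 43, 'age': 7, 'city': 108}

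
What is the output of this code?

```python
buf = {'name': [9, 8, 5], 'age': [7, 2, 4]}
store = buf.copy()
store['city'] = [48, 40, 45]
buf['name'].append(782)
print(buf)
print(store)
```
{'name': [9, 8, 5, 782], 'age': [7, 2, 4]}
{'name': [9, 8, 5, 782], 'age': [7, 2, 4], 'city': [48, 40, 45]}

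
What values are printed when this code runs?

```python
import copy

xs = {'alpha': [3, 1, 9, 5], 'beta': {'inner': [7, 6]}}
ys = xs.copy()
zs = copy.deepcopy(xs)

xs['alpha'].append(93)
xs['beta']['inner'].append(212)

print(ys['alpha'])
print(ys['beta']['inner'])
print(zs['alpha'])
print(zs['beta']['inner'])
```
[3, 1, 9, 5, 93]
[7, 6, 212]
[3, 1, 9, 5]
[7, 6]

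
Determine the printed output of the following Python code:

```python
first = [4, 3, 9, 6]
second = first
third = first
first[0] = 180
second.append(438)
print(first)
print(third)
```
[180, 3, 9, 6, 438]
[180, 3, 9, 6, 438]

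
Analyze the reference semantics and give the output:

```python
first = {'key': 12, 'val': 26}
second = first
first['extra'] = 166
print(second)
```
{'key': 12, 'val': 26, 'extra': 166}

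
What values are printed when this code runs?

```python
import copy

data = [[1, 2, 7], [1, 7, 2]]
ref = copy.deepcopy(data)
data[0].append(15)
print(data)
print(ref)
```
[[1, 2, 7, 15], [1, 7, 2]]
[[1, 2, 7], [1, 7, 2]]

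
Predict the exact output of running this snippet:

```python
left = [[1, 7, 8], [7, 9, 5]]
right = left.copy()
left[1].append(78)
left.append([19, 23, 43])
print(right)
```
[[1, 7, 8], [7, 9, 5, 78]]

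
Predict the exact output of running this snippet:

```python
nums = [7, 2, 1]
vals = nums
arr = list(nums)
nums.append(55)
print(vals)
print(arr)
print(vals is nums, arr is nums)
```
[7, 2, 1, 55]
[7, 2, 1]
True False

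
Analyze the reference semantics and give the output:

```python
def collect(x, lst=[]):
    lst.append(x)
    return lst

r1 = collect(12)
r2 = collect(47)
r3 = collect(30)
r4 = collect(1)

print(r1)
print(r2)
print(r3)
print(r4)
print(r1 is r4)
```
[12, 47, 30, 1]
[12, 47, 30, 1]
[12, 47, 30, 1]
[12, 47, 30, 1]
True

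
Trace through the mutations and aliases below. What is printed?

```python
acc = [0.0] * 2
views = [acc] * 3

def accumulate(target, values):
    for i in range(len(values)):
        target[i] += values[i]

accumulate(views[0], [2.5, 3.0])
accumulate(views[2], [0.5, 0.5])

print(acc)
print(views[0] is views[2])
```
[3.0, 3.5]
True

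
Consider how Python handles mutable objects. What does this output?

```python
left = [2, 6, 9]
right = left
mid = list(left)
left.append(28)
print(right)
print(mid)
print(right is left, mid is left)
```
[2, 6, 9, 28]
[2, 6, 9]
True False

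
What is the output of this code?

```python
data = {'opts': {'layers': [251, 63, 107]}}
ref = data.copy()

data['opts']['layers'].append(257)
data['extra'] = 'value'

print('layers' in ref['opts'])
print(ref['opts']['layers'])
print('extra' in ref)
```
True
[251, 63, 107, 257]
False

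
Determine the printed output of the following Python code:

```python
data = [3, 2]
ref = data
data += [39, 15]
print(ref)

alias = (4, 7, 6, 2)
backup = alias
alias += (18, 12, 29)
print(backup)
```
[3, 2, 39, 15]
(4, 7, 6, 2)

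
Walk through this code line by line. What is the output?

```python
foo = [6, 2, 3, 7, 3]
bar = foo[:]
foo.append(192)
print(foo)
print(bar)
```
[6, 2, 3, 7, 3, 192]
[6, 2, 3, 7, 3]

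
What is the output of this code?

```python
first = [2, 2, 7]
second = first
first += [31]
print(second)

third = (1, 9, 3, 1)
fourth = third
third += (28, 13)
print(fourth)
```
[2, 2, 7, 31]
(1, 9, 3, 1)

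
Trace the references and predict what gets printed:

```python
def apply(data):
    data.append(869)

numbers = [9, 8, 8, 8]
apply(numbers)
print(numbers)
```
[9, 8, 8, 8, 869]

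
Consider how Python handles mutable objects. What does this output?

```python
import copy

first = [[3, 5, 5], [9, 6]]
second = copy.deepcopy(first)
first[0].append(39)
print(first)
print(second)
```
[[3, 5, 5, 39], [9, 6]]
[[3, 5, 5], [9, 6]]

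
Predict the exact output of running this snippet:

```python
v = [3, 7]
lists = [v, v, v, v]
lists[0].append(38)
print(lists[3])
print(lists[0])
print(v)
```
[3, 7, 38]
[3, 7, 38]
[3, 7, 38]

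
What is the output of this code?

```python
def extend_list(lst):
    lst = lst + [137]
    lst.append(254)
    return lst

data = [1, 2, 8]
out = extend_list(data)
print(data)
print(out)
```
[1, 2, 8]
[1, 2, 8, 137, 254]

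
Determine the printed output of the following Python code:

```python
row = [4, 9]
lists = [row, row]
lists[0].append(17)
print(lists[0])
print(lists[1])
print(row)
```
[4, 9, 17]
[4, 9, 17]
[4, 9, 17]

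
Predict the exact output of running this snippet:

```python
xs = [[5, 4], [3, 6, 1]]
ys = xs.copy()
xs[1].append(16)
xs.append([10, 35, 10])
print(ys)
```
[[5, 4], [3, 6, 1, 16]]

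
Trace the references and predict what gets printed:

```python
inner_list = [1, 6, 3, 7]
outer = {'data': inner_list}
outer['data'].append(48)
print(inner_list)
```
[1, 6, 3, 7, 48]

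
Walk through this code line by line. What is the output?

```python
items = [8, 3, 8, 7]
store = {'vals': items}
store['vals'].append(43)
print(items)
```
[8, 3, 8, 7, 43]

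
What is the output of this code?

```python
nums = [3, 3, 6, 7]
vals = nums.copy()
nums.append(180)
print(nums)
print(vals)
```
[3, 3, 6, 7, 180]
[3, 3, 6, 7]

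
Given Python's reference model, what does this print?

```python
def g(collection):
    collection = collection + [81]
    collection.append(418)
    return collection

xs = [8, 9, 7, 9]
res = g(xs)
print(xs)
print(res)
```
[8, 9, 7, 9]
[8, 9, 7, 9, 81, 418]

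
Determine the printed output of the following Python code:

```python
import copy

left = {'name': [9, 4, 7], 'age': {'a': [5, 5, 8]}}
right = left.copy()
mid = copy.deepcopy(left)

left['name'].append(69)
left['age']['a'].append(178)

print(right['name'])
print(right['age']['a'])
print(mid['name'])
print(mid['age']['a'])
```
[9, 4, 7, 69]
[5, 5, 8, 178]
[9, 4, 7]
[5, 5, 8]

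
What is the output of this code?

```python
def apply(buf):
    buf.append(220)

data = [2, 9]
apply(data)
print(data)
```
[2, 9, 220]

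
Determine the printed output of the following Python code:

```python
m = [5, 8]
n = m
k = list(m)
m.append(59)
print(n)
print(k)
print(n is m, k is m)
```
[5, 8, 59]
[5, 8]
True False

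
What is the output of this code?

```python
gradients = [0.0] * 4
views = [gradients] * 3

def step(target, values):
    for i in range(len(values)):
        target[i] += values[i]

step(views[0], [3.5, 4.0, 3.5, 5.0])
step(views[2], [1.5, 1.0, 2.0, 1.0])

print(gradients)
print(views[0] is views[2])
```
[5.0, 5.0, 5.5, 6.0]
True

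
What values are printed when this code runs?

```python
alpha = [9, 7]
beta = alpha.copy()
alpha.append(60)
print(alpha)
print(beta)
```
[9, 7, 60]
[9, 7]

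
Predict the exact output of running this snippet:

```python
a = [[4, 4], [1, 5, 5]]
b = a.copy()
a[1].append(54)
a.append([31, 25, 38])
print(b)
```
[[4, 4], [1, 5, 5, 54]]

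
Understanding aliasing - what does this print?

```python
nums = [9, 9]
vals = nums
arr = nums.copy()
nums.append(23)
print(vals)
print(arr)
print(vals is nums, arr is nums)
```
[9, 9, 23]
[9, 9]
True False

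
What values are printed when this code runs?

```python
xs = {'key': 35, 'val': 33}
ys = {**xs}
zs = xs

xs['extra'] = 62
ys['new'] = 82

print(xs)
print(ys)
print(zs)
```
{'key': 35, 'val': 33, 'extra': 62}
{'key': 35, 'val': 33, 'new': 82}
{'key': 35, 'val': 33, 'extra': 62}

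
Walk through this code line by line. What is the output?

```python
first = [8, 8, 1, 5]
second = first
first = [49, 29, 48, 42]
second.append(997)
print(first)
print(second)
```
[49, 29, 48, 42]
[8, 8, 1, 5, 997]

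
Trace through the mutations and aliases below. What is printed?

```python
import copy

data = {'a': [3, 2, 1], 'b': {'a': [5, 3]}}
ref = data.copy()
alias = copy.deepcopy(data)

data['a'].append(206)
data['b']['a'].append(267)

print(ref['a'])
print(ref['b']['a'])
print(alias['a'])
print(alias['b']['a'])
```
[3, 2, 1, 206]
[5, 3, 267]
[3, 2, 1]
[5, 3]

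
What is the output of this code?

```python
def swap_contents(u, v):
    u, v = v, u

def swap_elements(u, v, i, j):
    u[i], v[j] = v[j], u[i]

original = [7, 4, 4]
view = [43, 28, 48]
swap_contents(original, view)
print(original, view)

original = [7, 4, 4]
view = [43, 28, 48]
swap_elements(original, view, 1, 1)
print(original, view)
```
[7, 4, 4] [43, 28, 48]
[7, 28, 4] [43, 4, 48]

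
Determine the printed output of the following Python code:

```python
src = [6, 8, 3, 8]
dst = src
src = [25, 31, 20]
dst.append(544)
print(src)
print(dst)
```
[25, 31, 20]
[6, 8, 3, 8, 544]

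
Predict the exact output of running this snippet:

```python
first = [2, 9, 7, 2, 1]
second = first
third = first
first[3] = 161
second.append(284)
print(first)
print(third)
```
[2, 9, 7, 161, 1, 284]
[2, 9, 7, 161, 1, 284]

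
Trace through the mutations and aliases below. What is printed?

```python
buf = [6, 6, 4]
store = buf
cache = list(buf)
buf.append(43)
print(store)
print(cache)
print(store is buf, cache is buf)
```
[6, 6, 4, 43]
[6, 6, 4]
True False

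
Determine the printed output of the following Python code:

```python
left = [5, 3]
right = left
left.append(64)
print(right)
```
[5, 3, 64]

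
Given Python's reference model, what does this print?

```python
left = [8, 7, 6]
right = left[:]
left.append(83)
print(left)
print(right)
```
[8, 7, 6, 83]
[8, 7, 6]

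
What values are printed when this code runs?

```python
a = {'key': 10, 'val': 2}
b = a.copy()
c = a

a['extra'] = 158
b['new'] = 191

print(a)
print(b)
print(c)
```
{'key': 10, 'val': 2, 'extra': 158}
{'key': 10, 'val': 2, 'new': 191}
{'key': 10, 'val': 2, 'extra': 158}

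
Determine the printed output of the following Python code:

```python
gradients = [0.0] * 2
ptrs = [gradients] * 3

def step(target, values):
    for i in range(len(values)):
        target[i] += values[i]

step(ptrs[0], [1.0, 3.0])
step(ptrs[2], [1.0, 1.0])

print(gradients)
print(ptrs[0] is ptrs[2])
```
[2.0, 4.0]
True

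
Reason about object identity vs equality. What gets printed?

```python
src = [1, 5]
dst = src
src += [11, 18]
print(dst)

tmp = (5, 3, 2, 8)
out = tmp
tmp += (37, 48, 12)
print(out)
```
[1, 5, 11, 18]
(5, 3, 2, 8)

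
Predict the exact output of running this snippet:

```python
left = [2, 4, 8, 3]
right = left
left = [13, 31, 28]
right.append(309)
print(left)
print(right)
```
[13, 31, 28]
[2, 4, 8, 3, 309]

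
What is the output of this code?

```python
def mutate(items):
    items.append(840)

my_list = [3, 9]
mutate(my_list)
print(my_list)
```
[3, 9, 840]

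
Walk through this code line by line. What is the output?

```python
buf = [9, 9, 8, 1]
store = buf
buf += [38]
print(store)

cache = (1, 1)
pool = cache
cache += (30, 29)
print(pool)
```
[9, 9, 8, 1, 38]
(1, 1)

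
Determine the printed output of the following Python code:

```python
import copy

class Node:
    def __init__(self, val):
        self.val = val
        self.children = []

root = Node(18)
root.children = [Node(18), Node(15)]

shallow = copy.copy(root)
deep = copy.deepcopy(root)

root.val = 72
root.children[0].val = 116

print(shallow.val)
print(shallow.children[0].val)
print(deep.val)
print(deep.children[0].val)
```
18
116
18
18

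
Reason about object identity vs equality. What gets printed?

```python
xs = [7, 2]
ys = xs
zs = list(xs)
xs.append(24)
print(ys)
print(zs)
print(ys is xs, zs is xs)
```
[7, 2, 24]
[7, 2]
True False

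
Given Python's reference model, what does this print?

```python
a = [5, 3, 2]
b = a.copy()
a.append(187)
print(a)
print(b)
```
[5, 3, 2, 187]
[5, 3, 2]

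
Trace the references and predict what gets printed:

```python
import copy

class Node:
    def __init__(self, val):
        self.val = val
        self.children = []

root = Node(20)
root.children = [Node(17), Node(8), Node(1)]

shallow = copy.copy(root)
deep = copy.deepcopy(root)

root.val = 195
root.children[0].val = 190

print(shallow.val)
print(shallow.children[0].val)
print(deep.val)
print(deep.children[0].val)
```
20
190
20
17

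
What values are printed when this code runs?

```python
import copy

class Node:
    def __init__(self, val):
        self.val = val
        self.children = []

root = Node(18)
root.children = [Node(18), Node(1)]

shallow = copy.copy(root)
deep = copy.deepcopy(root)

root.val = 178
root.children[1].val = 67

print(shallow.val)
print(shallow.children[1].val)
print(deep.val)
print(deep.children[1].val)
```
18
67
18
1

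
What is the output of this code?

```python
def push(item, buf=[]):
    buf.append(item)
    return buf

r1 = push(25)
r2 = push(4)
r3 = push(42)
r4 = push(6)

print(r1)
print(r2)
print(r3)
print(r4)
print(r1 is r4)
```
[25, 4, 42, 6]
[25, 4, 42, 6]
[25, 4, 42, 6]
[25, 4, 42, 6]
True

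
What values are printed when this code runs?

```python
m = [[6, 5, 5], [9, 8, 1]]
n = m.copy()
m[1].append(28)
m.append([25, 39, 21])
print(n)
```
[[6, 5, 5], [9, 8, 1, 28]]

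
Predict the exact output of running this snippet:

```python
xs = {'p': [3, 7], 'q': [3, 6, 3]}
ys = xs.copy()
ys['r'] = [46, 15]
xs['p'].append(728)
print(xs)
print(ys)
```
{'p': [3, 7, 728], 'q': [3, 6, 3]}
{'p': [3, 7, 728], 'q': [3, 6, 3], 'r': [46, 15]}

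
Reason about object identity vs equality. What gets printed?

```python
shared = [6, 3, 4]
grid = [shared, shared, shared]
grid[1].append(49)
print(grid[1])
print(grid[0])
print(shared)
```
[6, 3, 4, 49]
[6, 3, 4, 49]
[6, 3, 4, 49]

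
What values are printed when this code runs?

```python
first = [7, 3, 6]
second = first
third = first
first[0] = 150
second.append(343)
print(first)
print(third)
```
[150, 3, 6, 343]
[150, 3, 6, 343]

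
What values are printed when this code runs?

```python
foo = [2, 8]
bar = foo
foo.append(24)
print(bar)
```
[2, 8, 24]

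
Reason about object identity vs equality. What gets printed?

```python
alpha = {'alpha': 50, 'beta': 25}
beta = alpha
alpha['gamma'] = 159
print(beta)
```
{'alpha': 50, 'beta': 25, 'gamma': 159}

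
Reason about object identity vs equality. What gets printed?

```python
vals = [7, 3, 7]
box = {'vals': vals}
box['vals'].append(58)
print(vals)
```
[7, 3, 7, 58]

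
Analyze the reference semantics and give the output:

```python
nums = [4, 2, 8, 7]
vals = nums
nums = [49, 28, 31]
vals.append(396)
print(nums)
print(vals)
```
[49, 28, 31]
[4, 2, 8, 7, 396]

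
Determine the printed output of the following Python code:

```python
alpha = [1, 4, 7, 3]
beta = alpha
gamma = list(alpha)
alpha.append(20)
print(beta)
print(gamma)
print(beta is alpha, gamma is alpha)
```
[1, 4, 7, 3, 20]
[1, 4, 7, 3]
True False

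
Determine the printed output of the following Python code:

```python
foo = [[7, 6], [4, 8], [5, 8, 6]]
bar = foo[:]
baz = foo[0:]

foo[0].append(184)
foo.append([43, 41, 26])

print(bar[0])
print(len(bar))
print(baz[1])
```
[7, 6, 184]
3
[4, 8]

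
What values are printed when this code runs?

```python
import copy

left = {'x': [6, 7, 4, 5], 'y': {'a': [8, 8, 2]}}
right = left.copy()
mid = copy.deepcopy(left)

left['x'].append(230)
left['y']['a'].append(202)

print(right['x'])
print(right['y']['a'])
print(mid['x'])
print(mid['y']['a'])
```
[6, 7, 4, 5, 230]
[8, 8, 2, 202]
[6, 7, 4, 5]
[8, 8, 2]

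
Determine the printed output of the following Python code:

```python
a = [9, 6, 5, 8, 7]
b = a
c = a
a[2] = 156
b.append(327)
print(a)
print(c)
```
[9, 6, 156, 8, 7, 327]
[9, 6, 156, 8, 7, 327]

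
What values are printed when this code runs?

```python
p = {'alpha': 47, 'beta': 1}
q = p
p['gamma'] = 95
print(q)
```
{'alpha': 47, 'beta': 1, 'gamma': 95}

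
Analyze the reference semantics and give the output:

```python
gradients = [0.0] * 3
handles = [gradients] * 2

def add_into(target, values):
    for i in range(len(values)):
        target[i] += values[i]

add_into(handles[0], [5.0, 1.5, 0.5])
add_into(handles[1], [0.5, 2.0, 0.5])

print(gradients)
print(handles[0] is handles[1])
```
[5.5, 3.5, 1.0]
True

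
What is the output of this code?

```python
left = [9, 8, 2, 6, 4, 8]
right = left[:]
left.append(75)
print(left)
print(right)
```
[9, 8, 2, 6, 4, 8, 75]
[9, 8, 2, 6, 4, 8]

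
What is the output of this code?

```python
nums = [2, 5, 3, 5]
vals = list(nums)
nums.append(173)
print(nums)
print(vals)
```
[2, 5, 3, 5, 173]
[2, 5, 3, 5]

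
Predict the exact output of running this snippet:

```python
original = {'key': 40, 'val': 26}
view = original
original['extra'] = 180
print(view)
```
{'key': 40, 'val': 26, 'extra': 180}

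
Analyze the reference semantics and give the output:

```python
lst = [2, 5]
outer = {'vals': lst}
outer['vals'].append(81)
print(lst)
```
[2, 5, 81]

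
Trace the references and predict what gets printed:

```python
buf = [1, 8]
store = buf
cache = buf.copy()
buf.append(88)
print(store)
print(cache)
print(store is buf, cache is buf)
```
[1, 8, 88]
[1, 8]
True False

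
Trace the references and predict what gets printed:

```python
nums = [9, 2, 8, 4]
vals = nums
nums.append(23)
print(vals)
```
[9, 2, 8, 4, 23]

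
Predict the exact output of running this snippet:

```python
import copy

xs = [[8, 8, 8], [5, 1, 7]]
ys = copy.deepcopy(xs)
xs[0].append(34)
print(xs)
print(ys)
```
[[8, 8, 8, 34], [5, 1, 7]]
[[8, 8, 8], [5, 1, 7]]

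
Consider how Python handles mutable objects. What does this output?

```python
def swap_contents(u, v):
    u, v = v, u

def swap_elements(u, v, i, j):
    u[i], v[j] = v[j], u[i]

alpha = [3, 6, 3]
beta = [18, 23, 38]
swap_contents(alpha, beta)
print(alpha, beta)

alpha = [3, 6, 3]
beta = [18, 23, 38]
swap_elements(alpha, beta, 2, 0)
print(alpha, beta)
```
[3, 6, 3] [18, 23, 38]
[3, 6, 18] [3, 23, 38]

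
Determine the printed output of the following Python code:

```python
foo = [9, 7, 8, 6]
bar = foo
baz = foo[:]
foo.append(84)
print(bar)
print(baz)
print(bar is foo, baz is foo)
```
[9, 7, 8, 6, 84]
[9, 7, 8, 6]
True False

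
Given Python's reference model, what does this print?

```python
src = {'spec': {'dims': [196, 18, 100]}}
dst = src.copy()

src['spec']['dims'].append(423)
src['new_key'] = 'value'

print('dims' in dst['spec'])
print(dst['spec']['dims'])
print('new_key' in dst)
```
True
[196, 18, 100, 423]
False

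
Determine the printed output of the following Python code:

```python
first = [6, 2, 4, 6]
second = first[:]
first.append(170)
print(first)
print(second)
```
[6, 2, 4, 6, 170]
[6, 2, 4, 6]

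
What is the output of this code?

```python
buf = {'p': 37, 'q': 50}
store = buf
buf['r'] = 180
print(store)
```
{'p': 37, 'q': 50, 'r': 180}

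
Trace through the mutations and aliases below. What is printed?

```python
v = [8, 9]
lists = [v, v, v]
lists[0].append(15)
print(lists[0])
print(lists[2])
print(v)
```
[8, 9, 15]
[8, 9, 15]
[8, 9, 15]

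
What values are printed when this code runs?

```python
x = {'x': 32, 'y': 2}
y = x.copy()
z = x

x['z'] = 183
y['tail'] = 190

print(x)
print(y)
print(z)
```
{'x': 32, 'y': 2, 'z': 183}
{'x': 32, 'y': 2, 'tail': 190}
{'x': 32, 'y': 2, 'z': 183}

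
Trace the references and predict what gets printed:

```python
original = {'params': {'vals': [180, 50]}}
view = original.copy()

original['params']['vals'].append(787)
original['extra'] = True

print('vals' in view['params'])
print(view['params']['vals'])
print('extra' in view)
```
True
[180, 50, 787]
False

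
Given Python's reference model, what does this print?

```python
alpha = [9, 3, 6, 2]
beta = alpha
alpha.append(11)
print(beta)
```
[9, 3, 6, 2, 11]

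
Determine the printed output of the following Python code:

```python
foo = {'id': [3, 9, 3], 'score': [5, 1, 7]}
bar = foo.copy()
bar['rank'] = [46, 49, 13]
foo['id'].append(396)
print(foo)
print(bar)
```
{'id': [3, 9, 3, 396], 'score': [5, 1, 7]}
{'id': [3, 9, 3, 396], 'score': [5, 1, 7], 'rank': [46, 49, 13]}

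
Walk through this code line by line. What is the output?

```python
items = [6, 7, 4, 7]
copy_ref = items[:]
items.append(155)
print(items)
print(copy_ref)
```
[6, 7, 4, 7, 155]
[6, 7, 4, 7]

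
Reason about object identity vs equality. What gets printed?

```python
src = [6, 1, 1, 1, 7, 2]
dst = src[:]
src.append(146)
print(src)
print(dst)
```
[6, 1, 1, 1, 7, 2, 146]
[6, 1, 1, 1, 7, 2]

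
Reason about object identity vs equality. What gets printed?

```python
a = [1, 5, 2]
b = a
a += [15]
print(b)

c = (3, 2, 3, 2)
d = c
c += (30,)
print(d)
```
[1, 5, 2, 15]
(3, 2, 3, 2)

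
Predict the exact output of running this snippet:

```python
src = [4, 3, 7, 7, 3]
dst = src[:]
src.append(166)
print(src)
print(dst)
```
[4, 3, 7, 7, 3, 166]
[4, 3, 7, 7, 3]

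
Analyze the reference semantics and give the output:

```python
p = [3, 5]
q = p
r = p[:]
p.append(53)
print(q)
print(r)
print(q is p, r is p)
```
[3, 5, 53]
[3, 5]
True False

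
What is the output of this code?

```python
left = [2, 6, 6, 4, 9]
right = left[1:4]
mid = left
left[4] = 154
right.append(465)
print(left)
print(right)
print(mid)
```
[2, 6, 6, 4, 154]
[6, 6, 4, 465]
[2, 6, 6, 4, 154]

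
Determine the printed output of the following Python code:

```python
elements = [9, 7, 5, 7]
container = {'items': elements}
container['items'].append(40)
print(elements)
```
[9, 7, 5, 7, 40]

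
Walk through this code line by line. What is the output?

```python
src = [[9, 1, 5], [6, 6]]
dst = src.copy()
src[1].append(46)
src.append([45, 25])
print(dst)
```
[[9, 1, 5], [6, 6, 46]]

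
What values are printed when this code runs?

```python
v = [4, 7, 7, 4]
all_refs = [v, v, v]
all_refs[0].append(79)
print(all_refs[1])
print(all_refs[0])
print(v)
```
[4, 7, 7, 4, 79]
[4, 7, 7, 4, 79]
[4, 7, 7, 4, 79]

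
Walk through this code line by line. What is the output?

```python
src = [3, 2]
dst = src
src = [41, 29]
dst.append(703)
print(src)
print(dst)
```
[41, 29]
[3, 2, 703]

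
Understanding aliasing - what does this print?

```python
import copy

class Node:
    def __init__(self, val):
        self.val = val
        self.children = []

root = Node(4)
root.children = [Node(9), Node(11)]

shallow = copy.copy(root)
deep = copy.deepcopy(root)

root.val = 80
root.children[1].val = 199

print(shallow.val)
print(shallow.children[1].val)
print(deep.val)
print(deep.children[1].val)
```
4
199
4
11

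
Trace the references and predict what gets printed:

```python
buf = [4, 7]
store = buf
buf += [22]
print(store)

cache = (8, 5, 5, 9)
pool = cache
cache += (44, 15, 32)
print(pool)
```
[4, 7, 22]
(8, 5, 5, 9)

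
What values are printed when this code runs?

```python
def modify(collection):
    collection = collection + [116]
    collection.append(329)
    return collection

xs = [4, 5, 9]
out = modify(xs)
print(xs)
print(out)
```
[4, 5, 9]
[4, 5, 9, 116, 329]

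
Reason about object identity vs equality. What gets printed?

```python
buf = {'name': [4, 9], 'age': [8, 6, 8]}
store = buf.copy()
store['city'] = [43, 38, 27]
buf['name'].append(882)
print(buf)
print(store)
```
{'name': [4, 9, 882], 'age': [8, 6, 8]}
{'name': [4, 9, 882], 'age': [8, 6, 8], 'city': [43, 38, 27]}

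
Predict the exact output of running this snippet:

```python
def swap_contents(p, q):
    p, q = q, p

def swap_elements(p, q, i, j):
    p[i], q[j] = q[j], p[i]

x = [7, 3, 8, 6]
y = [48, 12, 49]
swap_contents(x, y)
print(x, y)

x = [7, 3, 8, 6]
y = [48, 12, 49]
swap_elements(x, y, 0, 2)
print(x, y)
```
[7, 3, 8, 6] [48, 12, 49]
[49, 3, 8, 6] [48, 12, 7]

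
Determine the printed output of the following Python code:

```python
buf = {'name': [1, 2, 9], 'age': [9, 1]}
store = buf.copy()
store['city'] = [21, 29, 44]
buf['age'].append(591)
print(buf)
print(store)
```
{'name': [1, 2, 9], 'age': [9, 1, 591]}
{'name': [1, 2, 9], 'age': [9, 1, 591], 'city': [21, 29, 44]}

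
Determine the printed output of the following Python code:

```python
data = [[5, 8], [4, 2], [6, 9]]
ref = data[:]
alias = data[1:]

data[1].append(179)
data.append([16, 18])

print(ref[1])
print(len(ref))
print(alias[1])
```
[4, 2, 179]
3
[6, 9]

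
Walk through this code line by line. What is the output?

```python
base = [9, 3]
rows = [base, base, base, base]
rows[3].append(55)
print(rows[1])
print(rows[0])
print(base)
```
[9, 3, 55]
[9, 3, 55]
[9, 3, 55]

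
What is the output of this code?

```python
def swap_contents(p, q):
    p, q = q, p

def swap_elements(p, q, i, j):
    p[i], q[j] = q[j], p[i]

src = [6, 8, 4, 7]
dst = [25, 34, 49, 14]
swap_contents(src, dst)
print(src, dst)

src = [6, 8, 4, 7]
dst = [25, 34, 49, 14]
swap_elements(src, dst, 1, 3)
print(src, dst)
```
[6, 8, 4, 7] [25, 34, 49, 14]
[6, 14, 4, 7] [25, 34, 49, 8]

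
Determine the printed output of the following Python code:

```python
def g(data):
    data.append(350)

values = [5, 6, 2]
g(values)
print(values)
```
[5, 6, 2, 350]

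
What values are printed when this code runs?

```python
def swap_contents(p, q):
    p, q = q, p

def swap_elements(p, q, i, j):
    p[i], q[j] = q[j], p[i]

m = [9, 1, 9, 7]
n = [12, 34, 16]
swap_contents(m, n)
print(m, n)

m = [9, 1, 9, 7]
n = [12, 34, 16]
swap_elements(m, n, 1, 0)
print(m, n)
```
[9, 1, 9, 7] [12, 34, 16]
[9, 12, 9, 7] [1, 34, 16]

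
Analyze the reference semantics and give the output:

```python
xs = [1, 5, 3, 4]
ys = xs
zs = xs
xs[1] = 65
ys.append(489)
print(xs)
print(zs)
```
[1, 65, 3, 4, 489]
[1, 65, 3, 4, 489]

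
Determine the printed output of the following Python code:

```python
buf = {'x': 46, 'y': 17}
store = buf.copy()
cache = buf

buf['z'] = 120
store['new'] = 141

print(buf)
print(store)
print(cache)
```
{'x': 46, 'y': 17, 'z': 120}
{'x': 46, 'y': 17, 'new': 141}
{'x': 46, 'y': 17, 'z': 120}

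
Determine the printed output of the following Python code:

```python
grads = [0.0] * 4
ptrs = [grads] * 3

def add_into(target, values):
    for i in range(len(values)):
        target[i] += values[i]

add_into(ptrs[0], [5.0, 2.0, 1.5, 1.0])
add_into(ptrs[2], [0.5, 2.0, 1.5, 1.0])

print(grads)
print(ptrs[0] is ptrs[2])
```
[5.5, 4.0, 3.0, 2.0]
True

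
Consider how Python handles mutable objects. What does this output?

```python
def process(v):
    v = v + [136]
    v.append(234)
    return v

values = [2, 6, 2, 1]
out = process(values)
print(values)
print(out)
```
[2, 6, 2, 1]
[2, 6, 2, 1, 136, 234]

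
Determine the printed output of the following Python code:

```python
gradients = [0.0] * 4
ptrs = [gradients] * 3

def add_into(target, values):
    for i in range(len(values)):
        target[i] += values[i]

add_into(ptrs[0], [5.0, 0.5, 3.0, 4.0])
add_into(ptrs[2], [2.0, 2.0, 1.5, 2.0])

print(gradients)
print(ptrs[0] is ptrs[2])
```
[7.0, 2.5, 4.5, 6.0]
True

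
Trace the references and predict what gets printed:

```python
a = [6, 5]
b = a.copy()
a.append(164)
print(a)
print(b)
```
[6, 5, 164]
[6, 5]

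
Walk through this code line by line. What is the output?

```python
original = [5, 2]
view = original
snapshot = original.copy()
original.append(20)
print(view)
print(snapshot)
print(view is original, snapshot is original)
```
[5, 2, 20]
[5, 2]
True False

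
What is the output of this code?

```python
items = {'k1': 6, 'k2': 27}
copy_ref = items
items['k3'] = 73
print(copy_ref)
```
{'k1': 6, 'k2': 27, 'k3': 73}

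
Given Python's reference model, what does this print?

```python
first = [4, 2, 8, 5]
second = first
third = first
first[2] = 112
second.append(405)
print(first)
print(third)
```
[4, 2, 112, 5, 405]
[4, 2, 112, 5, 405]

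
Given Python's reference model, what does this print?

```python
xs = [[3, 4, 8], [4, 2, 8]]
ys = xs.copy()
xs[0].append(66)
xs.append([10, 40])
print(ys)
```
[[3, 4, 8, 66], [4, 2, 8]]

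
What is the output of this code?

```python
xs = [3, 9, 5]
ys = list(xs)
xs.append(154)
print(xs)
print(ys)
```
[3, 9, 5, 154]
[3, 9, 5]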